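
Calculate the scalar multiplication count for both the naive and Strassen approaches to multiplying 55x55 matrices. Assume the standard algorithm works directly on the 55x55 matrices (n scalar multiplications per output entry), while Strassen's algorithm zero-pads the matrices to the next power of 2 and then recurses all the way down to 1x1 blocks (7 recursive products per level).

Matrix multiplication for 55x55 matrices:

Strassen's algorithm requires power-of-2 dimensions. Pad 55x55 to 64x64 (next power of 2).

Standard algorithm: 55^3 = 166375 multiplications
Strassen's algorithm: 7^(log2(64)) = 7^6 = 117649 multiplications
Savings: 166375 - 117649 = 48726 multiplications

Standard: 166375 multiplications (55^3). Strassen: 117649 multiplications (7^6, after padding to 64x64). Strassen reduces 8 recursive multiplications to 7 at each level.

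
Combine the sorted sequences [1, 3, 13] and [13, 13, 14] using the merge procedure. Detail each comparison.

Merging process:

Compare 1 vs 13: take 1 from left. Merged: [1]
Compare 3 vs 13: take 3 from left. Merged: [1, 3]
Compare 13 vs 13: take 13 from left. Merged: [1, 3, 13]
Append remaining from right: [13, 13, 14]. Merged: [1, 3, 13, 13, 13, 14]

Final merged array: [1, 3, 13, 13, 13, 14]
Total comparisons: 3

The merged array is [1, 3, 13, 13, 13, 14], requiring 3 comparisons. The merge step runs in O(n) time where n is the total number of elements.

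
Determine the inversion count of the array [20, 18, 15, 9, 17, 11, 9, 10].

Finding inversions in [20, 18, 15, 9, 17, 11, 9, 10]:

(0, 1): arr[0]=20 > arr[1]=18
(0, 2): arr[0]=20 > arr[2]=15
(0, 3): arr[0]=20 > arr[3]=9
(0, 4): arr[0]=20 > arr[4]=17
(0, 5): arr[0]=20 > arr[5]=11
(0, 6): arr[0]=20 > arr[6]=9
(0, 7): arr[0]=20 > arr[7]=10
(1, 2): arr[1]=18 > arr[2]=15
(1, 3): arr[1]=18 > arr[3]=9
(1, 4): arr[1]=18 > arr[4]=17
(1, 5): arr[1]=18 > arr[5]=11
(1, 6): arr[1]=18 > arr[6]=9
(1, 7): arr[1]=18 > arr[7]=10
(2, 3): arr[2]=15 > arr[3]=9
(2, 5): arr[2]=15 > arr[5]=11
(2, 6): arr[2]=15 > arr[6]=9
(2, 7): arr[2]=15 > arr[7]=10
(4, 5): arr[4]=17 > arr[5]=11
(4, 6): arr[4]=17 > arr[6]=9
(4, 7): arr[4]=17 > arr[7]=10
(5, 6): arr[5]=11 > arr[6]=9
(5, 7): arr[5]=11 > arr[7]=10

Total inversions: 22

The array has 22 inversion(s): (0,1), (0,2), (0,3), (0,4), (0,5), (0,6), (0,7), (1,2), (1,3), (1,4), (1,5), (1,6), (1,7), (2,3), (2,5), (2,6), (2,7), (4,5), (4,6), (4,7), (5,6), (5,7). Each pair (i,j) satisfies i < j and arr[i] > arr[j].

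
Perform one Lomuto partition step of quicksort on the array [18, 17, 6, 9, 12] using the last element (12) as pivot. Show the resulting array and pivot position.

Lomuto partition with pivot = 12:

Initial array: [18, 17, 6, 9, 12]

arr[0]=18 > 12: no swap
arr[1]=17 > 12: no swap
arr[2]=6 <= 12: swap with position 0, array becomes [6, 17, 18, 9, 12]
arr[3]=9 <= 12: swap with position 1, array becomes [6, 9, 18, 17, 12]

Place pivot at position 2: [6, 9, 12, 17, 18]
Pivot position: 2

After partitioning with pivot 12, the array becomes [6, 9, 12, 17, 18]. The pivot is placed at index 2. All elements to the left of the pivot are <= 12, and all elements to the right are > 12.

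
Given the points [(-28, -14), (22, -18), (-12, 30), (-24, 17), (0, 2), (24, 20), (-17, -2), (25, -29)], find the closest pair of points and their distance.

Computing all pairwise distances among 8 points:

d((-28, -14), (22, -18)) = 50.1597
d((-28, -14), (-12, 30)) = 46.8188
d((-28, -14), (-24, 17)) = 31.257
d((-28, -14), (0, 2)) = 32.249
d((-28, -14), (24, 20)) = 62.1289
d((-28, -14), (-17, -2)) = 16.2788
d((-28, -14), (25, -29)) = 55.0818
d((22, -18), (-12, 30)) = 58.8218
d((22, -18), (-24, 17)) = 57.8014
d((22, -18), (0, 2)) = 29.7321
d((22, -18), (24, 20)) = 38.0526
d((22, -18), (-17, -2)) = 42.1545
d((22, -18), (25, -29)) = 11.4018 <-- minimum
d((-12, 30), (-24, 17)) = 17.6918
d((-12, 30), (0, 2)) = 30.4631
d((-12, 30), (24, 20)) = 37.3631
d((-12, 30), (-17, -2)) = 32.3883
d((-12, 30), (25, -29)) = 69.6419
d((-24, 17), (0, 2)) = 28.3019
d((-24, 17), (24, 20)) = 48.0937
d((-24, 17), (-17, -2)) = 20.2485
d((-24, 17), (25, -29)) = 67.2086
d((0, 2), (24, 20)) = 30.0
d((0, 2), (-17, -2)) = 17.4642
d((0, 2), (25, -29)) = 39.8246
d((24, 20), (-17, -2)) = 46.5296
d((24, 20), (25, -29)) = 49.0102
d((-17, -2), (25, -29)) = 49.93

Closest pair: (22, -18) and (25, -29) with distance 11.4018

The closest pair is (22, -18) and (25, -29) with Euclidean distance 11.4018. For 8 points, brute-force pairwise comparison is shown above. For large n, the divide-and-conquer algorithm (sort by x, recurse on halves, check the dividing strip) achieves O(n log n).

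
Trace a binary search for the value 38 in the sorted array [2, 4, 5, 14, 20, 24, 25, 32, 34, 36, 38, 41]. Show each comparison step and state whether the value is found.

Binary search for 38 in [2, 4, 5, 14, 20, 24, 25, 32, 34, 36, 38, 41]:

lo=0, hi=11, mid=5, arr[mid]=24 -> 24 < 38, search right half
lo=6, hi=11, mid=8, arr[mid]=34 -> 34 < 38, search right half
lo=9, hi=11, mid=10, arr[mid]=38 -> Found target at index 10!

Binary search finds 38 at index 10 after 3 comparisons. The search repeatedly halves the search space by comparing with the middle element.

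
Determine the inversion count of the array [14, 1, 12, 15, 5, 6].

Finding inversions in [14, 1, 12, 15, 5, 6]:

(0, 1): arr[0]=14 > arr[1]=1
(0, 2): arr[0]=14 > arr[2]=12
(0, 4): arr[0]=14 > arr[4]=5
(0, 5): arr[0]=14 > arr[5]=6
(2, 4): arr[2]=12 > arr[4]=5
(2, 5): arr[2]=12 > arr[5]=6
(3, 4): arr[3]=15 > arr[4]=5
(3, 5): arr[3]=15 > arr[5]=6

Total inversions: 8

The array has 8 inversion(s): (0,1), (0,2), (0,4), (0,5), (2,4), (2,5), (3,4), (3,5). Each pair (i,j) satisfies i < j and arr[i] > arr[j].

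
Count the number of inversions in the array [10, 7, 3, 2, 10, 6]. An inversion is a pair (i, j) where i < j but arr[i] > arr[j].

Finding inversions in [10, 7, 3, 2, 10, 6]:

(0, 1): arr[0]=10 > arr[1]=7
(0, 2): arr[0]=10 > arr[2]=3
(0, 3): arr[0]=10 > arr[3]=2
(0, 5): arr[0]=10 > arr[5]=6
(1, 2): arr[1]=7 > arr[2]=3
(1, 3): arr[1]=7 > arr[3]=2
(1, 5): arr[1]=7 > arr[5]=6
(2, 3): arr[2]=3 > arr[3]=2
(4, 5): arr[4]=10 > arr[5]=6

Total inversions: 9

The array has 9 inversion(s): (0,1), (0,2), (0,3), (0,5), (1,2), (1,3), (1,5), (2,3), (4,5). Each pair (i,j) satisfies i < j and arr[i] > arr[j].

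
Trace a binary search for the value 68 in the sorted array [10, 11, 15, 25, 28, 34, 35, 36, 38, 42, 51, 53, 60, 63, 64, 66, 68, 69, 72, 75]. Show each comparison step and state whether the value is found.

Binary search for 68 in [10, 11, 15, 25, 28, 34, 35, 36, 38, 42, 51, 53, 60, 63, 64, 66, 68, 69, 72, 75]:

lo=0, hi=19, mid=9, arr[mid]=42 -> 42 < 68, search right half
lo=10, hi=19, mid=14, arr[mid]=64 -> 64 < 68, search right half
lo=15, hi=19, mid=17, arr[mid]=69 -> 69 > 68, search left half
lo=15, hi=16, mid=15, arr[mid]=66 -> 66 < 68, search right half
lo=16, hi=16, mid=16, arr[mid]=68 -> Found target at index 16!

Binary search finds 68 at index 16 after 5 comparisons. The search repeatedly halves the search space by comparing with the middle element.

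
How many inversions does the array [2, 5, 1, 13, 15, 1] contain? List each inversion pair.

Finding inversions in [2, 5, 1, 13, 15, 1]:

(0, 2): arr[0]=2 > arr[2]=1
(0, 5): arr[0]=2 > arr[5]=1
(1, 2): arr[1]=5 > arr[2]=1
(1, 5): arr[1]=5 > arr[5]=1
(3, 5): arr[3]=13 > arr[5]=1
(4, 5): arr[4]=15 > arr[5]=1

Total inversions: 6

The array has 6 inversion(s): (0,2), (0,5), (1,2), (1,5), (3,5), (4,5). Each pair (i,j) satisfies i < j and arr[i] > arr[j].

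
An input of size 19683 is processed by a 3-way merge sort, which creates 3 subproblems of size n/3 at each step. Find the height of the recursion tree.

For divide and conquer with division factor 3:

Problem sizes at each level:
Level 0: 19683
Level 1: 6561
Level 2: 2187
Level 3: 729
Level 4: 243
Level 5: 81
Level 6: 27
Level 7: 9
Level 8: 3
Level 9: 1

The root is level 0 and the size-1 base case is level 9 (the tree spans levels 0 through 9, i.e. 10 levels counting the root), so the depth is the number of divisions: log_3(19683) = 9

The recursion tree depth is log_3(19683) = 9. At each level, the problem size is divided by 3, so it takes 9 divisions to reduce to a base case of size 1. The algorithm makes 3 recursive calls at each level.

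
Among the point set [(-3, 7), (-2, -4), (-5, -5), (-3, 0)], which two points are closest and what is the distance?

Computing all pairwise distances among 4 points:

d((-3, 7), (-2, -4)) = 11.0454
d((-3, 7), (-5, -5)) = 12.1655
d((-3, 7), (-3, 0)) = 7.0
d((-2, -4), (-5, -5)) = 3.1623 <-- minimum
d((-2, -4), (-3, 0)) = 4.1231
d((-5, -5), (-3, 0)) = 5.3852

Closest pair: (-2, -4) and (-5, -5) with distance 3.1623

The closest pair is (-2, -4) and (-5, -5) with Euclidean distance 3.1623. For 4 points, brute-force pairwise comparison is shown above. For large n, the divide-and-conquer algorithm (sort by x, recurse on halves, check the dividing strip) achieves O(n log n).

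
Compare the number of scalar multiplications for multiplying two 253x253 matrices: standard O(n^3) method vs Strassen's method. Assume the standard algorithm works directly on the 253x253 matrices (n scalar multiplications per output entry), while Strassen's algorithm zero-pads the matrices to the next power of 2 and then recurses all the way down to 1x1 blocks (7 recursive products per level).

Matrix multiplication for 253x253 matrices:

Strassen's algorithm requires power-of-2 dimensions. Pad 253x253 to 256x256 (next power of 2).

Standard algorithm: 253^3 = 16194277 multiplications
Strassen's algorithm: 7^(log2(256)) = 7^8 = 5764801 multiplications
Savings: 16194277 - 5764801 = 10429476 multiplications

Standard: 16194277 multiplications (253^3). Strassen: 5764801 multiplications (7^8, after padding to 256x256). Strassen reduces 8 recursive multiplications to 7 at each level.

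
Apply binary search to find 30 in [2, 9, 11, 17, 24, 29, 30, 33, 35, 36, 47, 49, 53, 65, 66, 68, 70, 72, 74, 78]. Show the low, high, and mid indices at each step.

Binary search for 30 in [2, 9, 11, 17, 24, 29, 30, 33, 35, 36, 47, 49, 53, 65, 66, 68, 70, 72, 74, 78]:

lo=0, hi=19, mid=9, arr[mid]=36 -> 36 > 30, search left half
lo=0, hi=8, mid=4, arr[mid]=24 -> 24 < 30, search right half
lo=5, hi=8, mid=6, arr[mid]=30 -> Found target at index 6!

Binary search finds 30 at index 6 after 3 comparisons. The search repeatedly halves the search space by comparing with the middle element.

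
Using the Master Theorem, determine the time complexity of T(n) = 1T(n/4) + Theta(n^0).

Master Theorem for T(n) = 1T(n/4) + O(n^0):

a = 1, b = 4, c = 0
log_b(a) = log_4(1) = 0.0000

Case 2: c = 0 = log_4(1) = 0.0000
T(n) = O(n^0 log n) = O(log n)

For T(n) = 1T(n/4) + O(n^0): log_4(1) = 0.0000. This is Case 2 of the Master Theorem (c = log_b(a), equal work at all levels), giving O(log n).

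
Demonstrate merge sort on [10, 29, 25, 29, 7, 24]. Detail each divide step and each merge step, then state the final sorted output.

Merge sort trace:

Split: [10, 29, 25, 29, 7, 24] -> [10, 29, 25] and [29, 7, 24]
  Split: [10, 29, 25] -> [10] and [29, 25]
    Split: [29, 25] -> [29] and [25]
    Merge: [29] + [25] -> [25, 29]
  Merge: [10] + [25, 29] -> [10, 25, 29]
  Split: [29, 7, 24] -> [29] and [7, 24]
    Split: [7, 24] -> [7] and [24]
    Merge: [7] + [24] -> [7, 24]
  Merge: [29] + [7, 24] -> [7, 24, 29]
Merge: [10, 25, 29] + [7, 24, 29] -> [7, 10, 24, 25, 29, 29]

Final sorted array: [7, 10, 24, 25, 29, 29]

The merge sort proceeds by recursively splitting the array and merging sorted halves.
After all merges, the sorted array is [7, 10, 24, 25, 29, 29].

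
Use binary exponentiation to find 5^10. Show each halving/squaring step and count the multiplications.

Computing 5^10 by squaring (build up from 5^1; each line after the first costs one multiplication):

5^1 = 5
5^2 = (5^1)^2 = 5^2 = 25
5^4 = (5^2)^2 = 25^2 = 625
5^5 = 5 * 5^4 = 5 * 625 = 3125
5^10 = (5^5)^2 = 3125^2 = 9765625

Result: 9765625
Multiplications needed: 4 (4 lines after 5^1)

5^10 = 9765625. Using exponentiation by squaring, this requires 4 multiplications. The key idea: if the exponent is even, square the half-power; if odd, multiply by the base once.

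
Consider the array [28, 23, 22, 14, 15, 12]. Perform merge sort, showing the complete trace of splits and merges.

Merge sort trace:

Split: [28, 23, 22, 14, 15, 12] -> [28, 23, 22] and [14, 15, 12]
  Split: [28, 23, 22] -> [28] and [23, 22]
    Split: [23, 22] -> [23] and [22]
    Merge: [23] + [22] -> [22, 23]
  Merge: [28] + [22, 23] -> [22, 23, 28]
  Split: [14, 15, 12] -> [14] and [15, 12]
    Split: [15, 12] -> [15] and [12]
    Merge: [15] + [12] -> [12, 15]
  Merge: [14] + [12, 15] -> [12, 14, 15]
Merge: [22, 23, 28] + [12, 14, 15] -> [12, 14, 15, 22, 23, 28]

Final sorted array: [12, 14, 15, 22, 23, 28]

The merge sort proceeds by recursively splitting the array and merging sorted halves.
After all merges, the sorted array is [12, 14, 15, 22, 23, 28].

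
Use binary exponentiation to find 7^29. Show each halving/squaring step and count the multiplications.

Computing 7^29 by squaring (build up from 7^1; each line after the first costs one multiplication):

7^1 = 7
7^2 = (7^1)^2 = 7^2 = 49
7^3 = 7 * 7^2 = 7 * 49 = 343
7^6 = (7^3)^2 = 343^2 = 117649
7^7 = 7 * 7^6 = 7 * 117649 = 823543
7^14 = (7^7)^2 = 823543^2 = 678223072849
7^28 = (7^14)^2 = 678223072849^2 = 459986536544739960976801
7^29 = 7 * 7^28 = 7 * 459986536544739960976801 = 3219905755813179726837607

Result: 3219905755813179726837607
Multiplications needed: 7 (7 lines after 7^1)

7^29 = 3219905755813179726837607. Using exponentiation by squaring, this requires 7 multiplications. The key idea: if the exponent is even, square the half-power; if odd, multiply by the base once.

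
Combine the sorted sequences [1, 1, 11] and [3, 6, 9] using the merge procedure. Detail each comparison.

Merging process:

Compare 1 vs 3: take 1 from left. Merged: [1]
Compare 1 vs 3: take 1 from left. Merged: [1, 1]
Compare 11 vs 3: take 3 from right. Merged: [1, 1, 3]
Compare 11 vs 6: take 6 from right. Merged: [1, 1, 3, 6]
Compare 11 vs 9: take 9 from right. Merged: [1, 1, 3, 6, 9]
Append remaining from left: [11]. Merged: [1, 1, 3, 6, 9, 11]

Final merged array: [1, 1, 3, 6, 9, 11]
Total comparisons: 5

The merged array is [1, 1, 3, 6, 9, 11], requiring 5 comparisons. The merge step runs in O(n) time where n is the total number of elements.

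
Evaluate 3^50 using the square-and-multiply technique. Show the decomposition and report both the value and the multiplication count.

Computing 3^50 by squaring (build up from 3^1; each line after the first costs one multiplication):

3^1 = 3
3^2 = (3^1)^2 = 3^2 = 9
3^3 = 3 * 3^2 = 3 * 9 = 27
3^6 = (3^3)^2 = 27^2 = 729
3^12 = (3^6)^2 = 729^2 = 531441
3^24 = (3^12)^2 = 531441^2 = 282429536481
3^25 = 3 * 3^24 = 3 * 282429536481 = 847288609443
3^50 = (3^25)^2 = 847288609443^2 = 717897987691852588770249

Result: 717897987691852588770249
Multiplications needed: 7 (7 lines after 3^1)

3^50 = 717897987691852588770249. Using exponentiation by squaring, this requires 7 multiplications. The key idea: if the exponent is even, square the half-power; if odd, multiply by the base once.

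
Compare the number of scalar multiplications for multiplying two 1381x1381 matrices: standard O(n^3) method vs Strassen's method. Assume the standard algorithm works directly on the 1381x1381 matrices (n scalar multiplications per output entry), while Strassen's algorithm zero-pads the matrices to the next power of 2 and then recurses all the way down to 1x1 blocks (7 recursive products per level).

Matrix multiplication for 1381x1381 matrices:

Strassen's algorithm requires power-of-2 dimensions. Pad 1381x1381 to 2048x2048 (next power of 2).

Standard algorithm: 1381^3 = 2633789341 multiplications
Strassen's algorithm: 7^(log2(2048)) = 7^11 = 1977326743 multiplications
Savings: 2633789341 - 1977326743 = 656462598 multiplications

Standard: 2633789341 multiplications (1381^3). Strassen: 1977326743 multiplications (7^11, after padding to 2048x2048). Strassen reduces 8 recursive multiplications to 7 at each level.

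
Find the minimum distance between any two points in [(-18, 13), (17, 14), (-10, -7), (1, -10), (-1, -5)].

Computing all pairwise distances among 5 points:

d((-18, 13), (17, 14)) = 35.0143
d((-18, 13), (-10, -7)) = 21.5407
d((-18, 13), (1, -10)) = 29.8329
d((-18, 13), (-1, -5)) = 24.7588
d((17, 14), (-10, -7)) = 34.2053
d((17, 14), (1, -10)) = 28.8444
d((17, 14), (-1, -5)) = 26.1725
d((-10, -7), (1, -10)) = 11.4018
d((-10, -7), (-1, -5)) = 9.2195
d((1, -10), (-1, -5)) = 5.3852 <-- minimum

Closest pair: (1, -10) and (-1, -5) with distance 5.3852

The closest pair is (1, -10) and (-1, -5) with Euclidean distance 5.3852. For 5 points, brute-force pairwise comparison is shown above. For large n, the divide-and-conquer algorithm (sort by x, recurse on halves, check the dividing strip) achieves O(n log n).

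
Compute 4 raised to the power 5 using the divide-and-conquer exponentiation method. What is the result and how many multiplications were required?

Computing 4^5 by squaring (build up from 4^1; each line after the first costs one multiplication):

4^1 = 4
4^2 = (4^1)^2 = 4^2 = 16
4^4 = (4^2)^2 = 16^2 = 256
4^5 = 4 * 4^4 = 4 * 256 = 1024

Result: 1024
Multiplications needed: 3 (3 lines after 4^1)

4^5 = 1024. Using exponentiation by squaring, this requires 3 multiplications. The key idea: if the exponent is even, square the half-power; if odd, multiply by the base once.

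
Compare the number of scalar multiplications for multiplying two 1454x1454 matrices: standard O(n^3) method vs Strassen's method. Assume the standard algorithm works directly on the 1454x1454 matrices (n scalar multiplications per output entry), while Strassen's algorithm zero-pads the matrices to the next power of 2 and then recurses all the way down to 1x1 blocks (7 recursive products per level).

Matrix multiplication for 1454x1454 matrices:

Strassen's algorithm requires power-of-2 dimensions. Pad 1454x1454 to 2048x2048 (next power of 2).

Standard algorithm: 1454^3 = 3073924664 multiplications
Strassen's algorithm: 7^(log2(2048)) = 7^11 = 1977326743 multiplications
Savings: 3073924664 - 1977326743 = 1096597921 multiplications

Standard: 3073924664 multiplications (1454^3). Strassen: 1977326743 multiplications (7^11, after padding to 2048x2048). Strassen reduces 8 recursive multiplications to 7 at each level.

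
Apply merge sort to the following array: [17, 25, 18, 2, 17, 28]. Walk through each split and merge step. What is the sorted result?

Merge sort trace:

Split: [17, 25, 18, 2, 17, 28] -> [17, 25, 18] and [2, 17, 28]
  Split: [17, 25, 18] -> [17] and [25, 18]
    Split: [25, 18] -> [25] and [18]
    Merge: [25] + [18] -> [18, 25]
  Merge: [17] + [18, 25] -> [17, 18, 25]
  Split: [2, 17, 28] -> [2] and [17, 28]
    Split: [17, 28] -> [17] and [28]
    Merge: [17] + [28] -> [17, 28]
  Merge: [2] + [17, 28] -> [2, 17, 28]
Merge: [17, 18, 25] + [2, 17, 28] -> [2, 17, 17, 18, 25, 28]

Final sorted array: [2, 17, 17, 18, 25, 28]

The merge sort proceeds by recursively splitting the array and merging sorted halves.
After all merges, the sorted array is [2, 17, 17, 18, 25, 28].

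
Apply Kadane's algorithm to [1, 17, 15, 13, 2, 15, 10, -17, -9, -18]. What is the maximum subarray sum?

Using Kadane's algorithm on [1, 17, 15, 13, 2, 15, 10, -17, -9, -18]:

Scanning through the array:
Position 1 (value 17): max_ending_here = 18, max_so_far = 18
Position 2 (value 15): max_ending_here = 33, max_so_far = 33
Position 3 (value 13): max_ending_here = 46, max_so_far = 46
Position 4 (value 2): max_ending_here = 48, max_so_far = 48
Position 5 (value 15): max_ending_here = 63, max_so_far = 63
Position 6 (value 10): max_ending_here = 73, max_so_far = 73
Position 7 (value -17): max_ending_here = 56, max_so_far = 73
Position 8 (value -9): max_ending_here = 47, max_so_far = 73
Position 9 (value -18): max_ending_here = 29, max_so_far = 73

Maximum subarray: [1, 17, 15, 13, 2, 15, 10]
Maximum sum: 73

The maximum subarray is [1, 17, 15, 13, 2, 15, 10] with sum 73. This subarray runs from index 0 to index 6.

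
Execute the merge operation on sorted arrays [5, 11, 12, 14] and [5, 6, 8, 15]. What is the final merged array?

Merging process:

Compare 5 vs 5: take 5 from left. Merged: [5]
Compare 11 vs 5: take 5 from right. Merged: [5, 5]
Compare 11 vs 6: take 6 from right. Merged: [5, 5, 6]
Compare 11 vs 8: take 8 from right. Merged: [5, 5, 6, 8]
Compare 11 vs 15: take 11 from left. Merged: [5, 5, 6, 8, 11]
Compare 12 vs 15: take 12 from left. Merged: [5, 5, 6, 8, 11, 12]
Compare 14 vs 15: take 14 from left. Merged: [5, 5, 6, 8, 11, 12, 14]
Append remaining from right: [15]. Merged: [5, 5, 6, 8, 11, 12, 14, 15]

Final merged array: [5, 5, 6, 8, 11, 12, 14, 15]
Total comparisons: 7

The merged array is [5, 5, 6, 8, 11, 12, 14, 15], requiring 7 comparisons. The merge step runs in O(n) time where n is the total number of elements.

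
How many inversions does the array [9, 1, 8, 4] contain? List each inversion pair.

Finding inversions in [9, 1, 8, 4]:

(0, 1): arr[0]=9 > arr[1]=1
(0, 2): arr[0]=9 > arr[2]=8
(0, 3): arr[0]=9 > arr[3]=4
(2, 3): arr[2]=8 > arr[3]=4

Total inversions: 4

The array has 4 inversion(s): (0,1), (0,2), (0,3), (2,3). Each pair (i,j) satisfies i < j and arr[i] > arr[j].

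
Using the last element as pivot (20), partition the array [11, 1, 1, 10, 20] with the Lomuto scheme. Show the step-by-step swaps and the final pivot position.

Lomuto partition with pivot = 20:

Initial array: [11, 1, 1, 10, 20]

arr[0]=11 <= 20: swap with position 0, array becomes [11, 1, 1, 10, 20]
arr[1]=1 <= 20: swap with position 1, array becomes [11, 1, 1, 10, 20]
arr[2]=1 <= 20: swap with position 2, array becomes [11, 1, 1, 10, 20]
arr[3]=10 <= 20: swap with position 3, array becomes [11, 1, 1, 10, 20]

Place pivot at position 4: [11, 1, 1, 10, 20]
Pivot position: 4

After partitioning with pivot 20, the array becomes [11, 1, 1, 10, 20]. The pivot is placed at index 4. All elements to the left of the pivot are <= 20, and all elements to the right are > 20.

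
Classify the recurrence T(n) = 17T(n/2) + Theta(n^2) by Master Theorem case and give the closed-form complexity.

Master Theorem for T(n) = 17T(n/2) + O(n^2):

a = 17, b = 2, c = 2
log_b(a) = log_2(17) = 4.0875

Case 1: c = 2 < log_2(17) = 4.0875
T(n) = O(n^(log_2 17))

For T(n) = 17T(n/2) + O(n^2): log_2(17) = 4.0875. This is Case 1 of the Master Theorem (c < log_b(a), work dominated by leaves), giving O(n^(log_2 17)).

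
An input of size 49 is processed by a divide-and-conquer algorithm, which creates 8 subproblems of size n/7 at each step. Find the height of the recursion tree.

For divide and conquer with division factor 7:

Problem sizes at each level:
Level 0: 49
Level 1: 7
Level 2: 1

The root is level 0 and the size-1 base case is level 2 (the tree spans levels 0 through 2, i.e. 3 levels counting the root), so the depth is the number of divisions: log_7(49) = 2

The recursion tree depth is log_7(49) = 2. At each level, the problem size is divided by 7, so it takes 2 divisions to reduce to a base case of size 1. The algorithm makes 8 recursive calls at each level.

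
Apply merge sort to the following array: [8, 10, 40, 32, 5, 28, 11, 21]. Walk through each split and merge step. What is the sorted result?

Merge sort trace:

Split: [8, 10, 40, 32, 5, 28, 11, 21] -> [8, 10, 40, 32] and [5, 28, 11, 21]
  Split: [8, 10, 40, 32] -> [8, 10] and [40, 32]
    Split: [8, 10] -> [8] and [10]
    Merge: [8] + [10] -> [8, 10]
    Split: [40, 32] -> [40] and [32]
    Merge: [40] + [32] -> [32, 40]
  Merge: [8, 10] + [32, 40] -> [8, 10, 32, 40]
  Split: [5, 28, 11, 21] -> [5, 28] and [11, 21]
    Split: [5, 28] -> [5] and [28]
    Merge: [5] + [28] -> [5, 28]
    Split: [11, 21] -> [11] and [21]
    Merge: [11] + [21] -> [11, 21]
  Merge: [5, 28] + [11, 21] -> [5, 11, 21, 28]
Merge: [8, 10, 32, 40] + [5, 11, 21, 28] -> [5, 8, 10, 11, 21, 28, 32, 40]

Final sorted array: [5, 8, 10, 11, 21, 28, 32, 40]

The merge sort proceeds by recursively splitting the array and merging sorted halves.
After all merges, the sorted array is [5, 8, 10, 11, 21, 28, 32, 40].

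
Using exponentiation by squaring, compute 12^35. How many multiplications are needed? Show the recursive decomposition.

Computing 12^35 by squaring (build up from 12^1; each line after the first costs one multiplication):

12^1 = 12
12^2 = (12^1)^2 = 12^2 = 144
12^4 = (12^2)^2 = 144^2 = 20736
12^8 = (12^4)^2 = 20736^2 = 429981696
12^16 = (12^8)^2 = 429981696^2 = 184884258895036416
12^17 = 12 * 12^16 = 12 * 184884258895036416 = 2218611106740436992
12^34 = (12^17)^2 = 2218611106740436992^2 = 4922235242952026704037113243122008064
12^35 = 12 * 12^34 = 12 * 4922235242952026704037113243122008064 = 59066822915424320448445358917464096768

Result: 59066822915424320448445358917464096768
Multiplications needed: 7 (7 lines after 12^1)

12^35 = 59066822915424320448445358917464096768. Using exponentiation by squaring, this requires 7 multiplications. The key idea: if the exponent is even, square the half-power; if odd, multiply by the base once.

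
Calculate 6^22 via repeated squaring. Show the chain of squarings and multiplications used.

Computing 6^22 by squaring (build up from 6^1; each line after the first costs one multiplication):

6^1 = 6
6^2 = (6^1)^2 = 6^2 = 36
6^4 = (6^2)^2 = 36^2 = 1296
6^5 = 6 * 6^4 = 6 * 1296 = 7776
6^10 = (6^5)^2 = 7776^2 = 60466176
6^11 = 6 * 6^10 = 6 * 60466176 = 362797056
6^22 = (6^11)^2 = 362797056^2 = 131621703842267136

Result: 131621703842267136
Multiplications needed: 6 (6 lines after 6^1)

6^22 = 131621703842267136. Using exponentiation by squaring, this requires 6 multiplications. The key idea: if the exponent is even, square the half-power; if odd, multiply by the base once.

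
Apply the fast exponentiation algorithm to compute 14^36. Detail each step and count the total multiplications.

Computing 14^36 by squaring (build up from 14^1; each line after the first costs one multiplication):

14^1 = 14
14^2 = (14^1)^2 = 14^2 = 196
14^4 = (14^2)^2 = 196^2 = 38416
14^8 = (14^4)^2 = 38416^2 = 1475789056
14^9 = 14 * 14^8 = 14 * 1475789056 = 20661046784
14^18 = (14^9)^2 = 20661046784^2 = 426878854210636742656
14^36 = (14^18)^2 = 426878854210636742656^2 = 182225556172186058674940229804729969934336

Result: 182225556172186058674940229804729969934336
Multiplications needed: 6 (6 lines after 14^1)

14^36 = 182225556172186058674940229804729969934336. Using exponentiation by squaring, this requires 6 multiplications. The key idea: if the exponent is even, square the half-power; if odd, multiply by the base once.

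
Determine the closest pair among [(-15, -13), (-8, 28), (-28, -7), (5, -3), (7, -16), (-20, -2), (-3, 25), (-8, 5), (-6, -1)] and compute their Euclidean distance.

Computing all pairwise distances among 9 points:

d((-15, -13), (-8, 28)) = 41.5933
d((-15, -13), (-28, -7)) = 14.3178
d((-15, -13), (5, -3)) = 22.3607
d((-15, -13), (7, -16)) = 22.2036
d((-15, -13), (-20, -2)) = 12.083
d((-15, -13), (-3, 25)) = 39.8497
d((-15, -13), (-8, 5)) = 19.3132
d((-15, -13), (-6, -1)) = 15.0
d((-8, 28), (-28, -7)) = 40.3113
d((-8, 28), (5, -3)) = 33.6155
d((-8, 28), (7, -16)) = 46.4866
d((-8, 28), (-20, -2)) = 32.311
d((-8, 28), (-3, 25)) = 5.831 <-- minimum
d((-8, 28), (-8, 5)) = 23.0
d((-8, 28), (-6, -1)) = 29.0689
d((-28, -7), (5, -3)) = 33.2415
d((-28, -7), (7, -16)) = 36.1386
d((-28, -7), (-20, -2)) = 9.434
d((-28, -7), (-3, 25)) = 40.6079
d((-28, -7), (-8, 5)) = 23.3238
d((-28, -7), (-6, -1)) = 22.8035
d((5, -3), (7, -16)) = 13.1529
d((5, -3), (-20, -2)) = 25.02
d((5, -3), (-3, 25)) = 29.1204
d((5, -3), (-8, 5)) = 15.2643
d((5, -3), (-6, -1)) = 11.1803
d((7, -16), (-20, -2)) = 30.4138
d((7, -16), (-3, 25)) = 42.2019
d((7, -16), (-8, 5)) = 25.807
d((7, -16), (-6, -1)) = 19.8494
d((-20, -2), (-3, 25)) = 31.9061
d((-20, -2), (-8, 5)) = 13.8924
d((-20, -2), (-6, -1)) = 14.0357
d((-3, 25), (-8, 5)) = 20.6155
d((-3, 25), (-6, -1)) = 26.1725
d((-8, 5), (-6, -1)) = 6.3246

Closest pair: (-8, 28) and (-3, 25) with distance 5.831

The closest pair is (-8, 28) and (-3, 25) with Euclidean distance 5.831. For 9 points, brute-force pairwise comparison is shown above. For large n, the divide-and-conquer algorithm (sort by x, recurse on halves, check the dividing strip) achieves O(n log n).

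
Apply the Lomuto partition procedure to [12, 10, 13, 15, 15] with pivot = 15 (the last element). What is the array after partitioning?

Lomuto partition with pivot = 15:

Initial array: [12, 10, 13, 15, 15]

arr[0]=12 <= 15: swap with position 0, array becomes [12, 10, 13, 15, 15]
arr[1]=10 <= 15: swap with position 1, array becomes [12, 10, 13, 15, 15]
arr[2]=13 <= 15: swap with position 2, array becomes [12, 10, 13, 15, 15]
arr[3]=15 <= 15: swap with position 3, array becomes [12, 10, 13, 15, 15]

Place pivot at position 4: [12, 10, 13, 15, 15]
Pivot position: 4

After partitioning with pivot 15, the array becomes [12, 10, 13, 15, 15]. The pivot is placed at index 4. All elements to the left of the pivot are <= 15, and all elements to the right are > 15.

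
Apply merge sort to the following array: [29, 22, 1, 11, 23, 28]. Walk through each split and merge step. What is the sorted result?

Merge sort trace:

Split: [29, 22, 1, 11, 23, 28] -> [29, 22, 1] and [11, 23, 28]
  Split: [29, 22, 1] -> [29] and [22, 1]
    Split: [22, 1] -> [22] and [1]
    Merge: [22] + [1] -> [1, 22]
  Merge: [29] + [1, 22] -> [1, 22, 29]
  Split: [11, 23, 28] -> [11] and [23, 28]
    Split: [23, 28] -> [23] and [28]
    Merge: [23] + [28] -> [23, 28]
  Merge: [11] + [23, 28] -> [11, 23, 28]
Merge: [1, 22, 29] + [11, 23, 28] -> [1, 11, 22, 23, 28, 29]

Final sorted array: [1, 11, 22, 23, 28, 29]

The merge sort proceeds by recursively splitting the array and merging sorted halves.
After all merges, the sorted array is [1, 11, 22, 23, 28, 29].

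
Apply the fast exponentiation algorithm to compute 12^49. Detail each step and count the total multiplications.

Computing 12^49 by squaring (build up from 12^1; each line after the first costs one multiplication):

12^1 = 12
12^2 = (12^1)^2 = 12^2 = 144
12^3 = 12 * 12^2 = 12 * 144 = 1728
12^6 = (12^3)^2 = 1728^2 = 2985984
12^12 = (12^6)^2 = 2985984^2 = 8916100448256
12^24 = (12^12)^2 = 8916100448256^2 = 79496847203390844133441536
12^48 = (12^24)^2 = 79496847203390844133441536^2 = 6319748715279270675921934218987893281199411530039296
12^49 = 12 * 12^48 = 12 * 6319748715279270675921934218987893281199411530039296 = 75836984583351248111063210627854719374392938360471552

Result: 75836984583351248111063210627854719374392938360471552
Multiplications needed: 7 (7 lines after 12^1)

12^49 = 75836984583351248111063210627854719374392938360471552. Using exponentiation by squaring, this requires 7 multiplications. The key idea: if the exponent is even, square the half-power; if odd, multiply by the base once.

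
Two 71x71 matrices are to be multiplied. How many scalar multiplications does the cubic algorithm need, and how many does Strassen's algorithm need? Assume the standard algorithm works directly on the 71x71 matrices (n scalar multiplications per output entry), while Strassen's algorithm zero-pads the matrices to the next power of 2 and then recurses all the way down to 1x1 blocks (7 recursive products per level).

Matrix multiplication for 71x71 matrices:

Strassen's algorithm requires power-of-2 dimensions. Pad 71x71 to 128x128 (next power of 2).

Standard algorithm: 71^3 = 357911 multiplications
Strassen's algorithm: 7^(log2(128)) = 7^7 = 823543 multiplications
Difference: 357911 - 823543 = -465632 (Strassen uses MORE here due to padding overhead — for small or just-over-power-of-2 n, padding can outweigh the per-level savings)

Standard: 357911 multiplications (71^3). Strassen: 823543 multiplications (7^7, after padding to 128x128). Strassen reduces 8 recursive multiplications to 7 at each level.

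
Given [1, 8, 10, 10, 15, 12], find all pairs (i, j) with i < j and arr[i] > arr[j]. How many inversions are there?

Finding inversions in [1, 8, 10, 10, 15, 12]:

(4, 5): arr[4]=15 > arr[5]=12

Total inversions: 1

The array has 1 inversion(s): (4,5). Each pair (i,j) satisfies i < j and arr[i] > arr[j].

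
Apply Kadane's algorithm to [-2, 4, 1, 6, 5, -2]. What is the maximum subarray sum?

Using Kadane's algorithm on [-2, 4, 1, 6, 5, -2]:

Scanning through the array:
Position 1 (value 4): max_ending_here = 4, max_so_far = 4
Position 2 (value 1): max_ending_here = 5, max_so_far = 5
Position 3 (value 6): max_ending_here = 11, max_so_far = 11
Position 4 (value 5): max_ending_here = 16, max_so_far = 16
Position 5 (value -2): max_ending_here = 14, max_so_far = 16

Maximum subarray: [4, 1, 6, 5]
Maximum sum: 16

The maximum subarray is [4, 1, 6, 5] with sum 16. This subarray runs from index 1 to index 4.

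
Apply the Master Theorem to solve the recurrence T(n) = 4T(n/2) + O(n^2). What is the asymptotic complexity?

Master Theorem for T(n) = 4T(n/2) + O(n^2):

a = 4, b = 2, c = 2
log_b(a) = log_2(4) = 2.0000

Case 2: c = 2 = log_2(4) = 2.0000
T(n) = O(n^2 log n) = O(n^2 log n)

For T(n) = 4T(n/2) + O(n^2): log_2(4) = 2.0000. This is Case 2 of the Master Theorem (c = log_b(a), equal work at all levels), giving O(n^2 log n).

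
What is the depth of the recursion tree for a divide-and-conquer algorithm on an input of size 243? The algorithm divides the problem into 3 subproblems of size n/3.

For divide and conquer with division factor 3:

Problem sizes at each level:
Level 0: 243
Level 1: 81
Level 2: 27
Level 3: 9
Level 4: 3
Level 5: 1

The root is level 0 and the size-1 base case is level 5 (the tree spans levels 0 through 5, i.e. 6 levels counting the root), so the depth is the number of divisions: log_3(243) = 5

The recursion tree depth is log_3(243) = 5. At each level, the problem size is divided by 3, so it takes 5 divisions to reduce to a base case of size 1. The algorithm makes 3 recursive calls at each level.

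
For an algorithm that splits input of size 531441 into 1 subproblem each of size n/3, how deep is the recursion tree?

For divide and conquer with division factor 3:

Problem sizes at each level:
Level 0: 531441
Level 1: 177147
Level 2: 59049
Level 3: 19683
Level 4: 6561
Level 5: 2187
Level 6: 729
Level 7: 243
Level 8: 81
Level 9: 27
Level 10: 9
Level 11: 3
Level 12: 1

The root is level 0 and the size-1 base case is level 12 (the tree spans levels 0 through 12, i.e. 13 levels counting the root), so the depth is the number of divisions: log_3(531441) = 12

The recursion tree depth is log_3(531441) = 12. At each level, the problem size is divided by 3, so it takes 12 divisions to reduce to a base case of size 1. The algorithm makes 1 recursive call at each level.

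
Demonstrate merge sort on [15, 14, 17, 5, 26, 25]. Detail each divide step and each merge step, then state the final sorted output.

Merge sort trace:

Split: [15, 14, 17, 5, 26, 25] -> [15, 14, 17] and [5, 26, 25]
  Split: [15, 14, 17] -> [15] and [14, 17]
    Split: [14, 17] -> [14] and [17]
    Merge: [14] + [17] -> [14, 17]
  Merge: [15] + [14, 17] -> [14, 15, 17]
  Split: [5, 26, 25] -> [5] and [26, 25]
    Split: [26, 25] -> [26] and [25]
    Merge: [26] + [25] -> [25, 26]
  Merge: [5] + [25, 26] -> [5, 25, 26]
Merge: [14, 15, 17] + [5, 25, 26] -> [5, 14, 15, 17, 25, 26]

Final sorted array: [5, 14, 15, 17, 25, 26]

The merge sort proceeds by recursively splitting the array and merging sorted halves.
After all merges, the sorted array is [5, 14, 15, 17, 25, 26].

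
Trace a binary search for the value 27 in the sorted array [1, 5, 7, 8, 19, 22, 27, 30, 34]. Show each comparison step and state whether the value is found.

Binary search for 27 in [1, 5, 7, 8, 19, 22, 27, 30, 34]:

lo=0, hi=8, mid=4, arr[mid]=19 -> 19 < 27, search right half
lo=5, hi=8, mid=6, arr[mid]=27 -> Found target at index 6!

Binary search finds 27 at index 6 after 2 comparisons. The search repeatedly halves the search space by comparing with the middle element.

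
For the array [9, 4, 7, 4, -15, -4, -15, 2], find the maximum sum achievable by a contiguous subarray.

Using Kadane's algorithm on [9, 4, 7, 4, -15, -4, -15, 2]:

Scanning through the array:
Position 1 (value 4): max_ending_here = 13, max_so_far = 13
Position 2 (value 7): max_ending_here = 20, max_so_far = 20
Position 3 (value 4): max_ending_here = 24, max_so_far = 24
Position 4 (value -15): max_ending_here = 9, max_so_far = 24
Position 5 (value -4): max_ending_here = 5, max_so_far = 24
Position 6 (value -15): max_ending_here = -10, max_so_far = 24
Position 7 (value 2): max_ending_here = 2, max_so_far = 24

Maximum subarray: [9, 4, 7, 4]
Maximum sum: 24

The maximum subarray is [9, 4, 7, 4] with sum 24. This subarray runs from index 0 to index 3.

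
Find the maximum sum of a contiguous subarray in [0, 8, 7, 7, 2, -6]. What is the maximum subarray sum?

Using Kadane's algorithm on [0, 8, 7, 7, 2, -6]:

Scanning through the array:
Position 1 (value 8): max_ending_here = 8, max_so_far = 8
Position 2 (value 7): max_ending_here = 15, max_so_far = 15
Position 3 (value 7): max_ending_here = 22, max_so_far = 22
Position 4 (value 2): max_ending_here = 24, max_so_far = 24
Position 5 (value -6): max_ending_here = 18, max_so_far = 24

Maximum subarray: [0, 8, 7, 7, 2]
Maximum sum: 24

The maximum subarray is [0, 8, 7, 7, 2] with sum 24. This subarray runs from index 0 to index 4.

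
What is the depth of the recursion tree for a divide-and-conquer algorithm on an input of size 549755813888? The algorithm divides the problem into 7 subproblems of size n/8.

For divide and conquer with division factor 8:

Problem sizes at each level:
Level 0: 549755813888
Level 1: 68719476736
Level 2: 8589934592
Level 3: 1073741824
Level 4: 134217728
Level 5: 16777216
Level 6: 2097152
Level 7: 262144
Level 8: 32768
Level 9: 4096
Level 10: 512
Level 11: 64
Level 12: 8
Level 13: 1

The root is level 0 and the size-1 base case is level 13 (the tree spans levels 0 through 13, i.e. 14 levels counting the root), so the depth is the number of divisions: log_8(549755813888) = 13

The recursion tree depth is log_8(549755813888) = 13. At each level, the problem size is divided by 8, so it takes 13 divisions to reduce to a base case of size 1. The algorithm makes 7 recursive calls at each level.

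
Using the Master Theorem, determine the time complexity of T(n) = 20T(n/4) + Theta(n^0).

Master Theorem for T(n) = 20T(n/4) + O(n^0):

a = 20, b = 4, c = 0
log_b(a) = log_4(20) = 2.1610

Case 1: c = 0 < log_4(20) = 2.1610
T(n) = O(n^(log_4 20))

For T(n) = 20T(n/4) + O(n^0): log_4(20) = 2.1610. This is Case 1 of the Master Theorem (c < log_b(a), work dominated by leaves), giving O(n^(log_4 20)).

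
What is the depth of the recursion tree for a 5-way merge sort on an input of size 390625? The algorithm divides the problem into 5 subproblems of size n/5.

For divide and conquer with division factor 5:

Problem sizes at each level:
Level 0: 390625
Level 1: 78125
Level 2: 15625
Level 3: 3125
Level 4: 625
Level 5: 125
Level 6: 25
Level 7: 5
Level 8: 1

The root is level 0 and the size-1 base case is level 8 (the tree spans levels 0 through 8, i.e. 9 levels counting the root), so the depth is the number of divisions: log_5(390625) = 8

The recursion tree depth is log_5(390625) = 8. At each level, the problem size is divided by 5, so it takes 8 divisions to reduce to a base case of size 1. The algorithm makes 5 recursive calls at each level.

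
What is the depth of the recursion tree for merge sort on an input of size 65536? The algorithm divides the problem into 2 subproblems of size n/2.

For divide and conquer with division factor 2:

Problem sizes at each level:
Level 0: 65536
Level 1: 32768
Level 2: 16384
Level 3: 8192
Level 4: 4096
Level 5: 2048
Level 6: 1024
Level 7: 512
Level 8: 256
Level 9: 128
Level 10: 64
Level 11: 32
Level 12: 16
Level 13: 8
Level 14: 4
Level 15: 2
Level 16: 1

The root is level 0 and the size-1 base case is level 16 (the tree spans levels 0 through 16, i.e. 17 levels counting the root), so the depth is the number of divisions: log_2(65536) = 16

The recursion tree depth is log_2(65536) = 16. At each level, the problem size is divided by 2, so it takes 16 divisions to reduce to a base case of size 1. The algorithm makes 2 recursive calls at each level.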